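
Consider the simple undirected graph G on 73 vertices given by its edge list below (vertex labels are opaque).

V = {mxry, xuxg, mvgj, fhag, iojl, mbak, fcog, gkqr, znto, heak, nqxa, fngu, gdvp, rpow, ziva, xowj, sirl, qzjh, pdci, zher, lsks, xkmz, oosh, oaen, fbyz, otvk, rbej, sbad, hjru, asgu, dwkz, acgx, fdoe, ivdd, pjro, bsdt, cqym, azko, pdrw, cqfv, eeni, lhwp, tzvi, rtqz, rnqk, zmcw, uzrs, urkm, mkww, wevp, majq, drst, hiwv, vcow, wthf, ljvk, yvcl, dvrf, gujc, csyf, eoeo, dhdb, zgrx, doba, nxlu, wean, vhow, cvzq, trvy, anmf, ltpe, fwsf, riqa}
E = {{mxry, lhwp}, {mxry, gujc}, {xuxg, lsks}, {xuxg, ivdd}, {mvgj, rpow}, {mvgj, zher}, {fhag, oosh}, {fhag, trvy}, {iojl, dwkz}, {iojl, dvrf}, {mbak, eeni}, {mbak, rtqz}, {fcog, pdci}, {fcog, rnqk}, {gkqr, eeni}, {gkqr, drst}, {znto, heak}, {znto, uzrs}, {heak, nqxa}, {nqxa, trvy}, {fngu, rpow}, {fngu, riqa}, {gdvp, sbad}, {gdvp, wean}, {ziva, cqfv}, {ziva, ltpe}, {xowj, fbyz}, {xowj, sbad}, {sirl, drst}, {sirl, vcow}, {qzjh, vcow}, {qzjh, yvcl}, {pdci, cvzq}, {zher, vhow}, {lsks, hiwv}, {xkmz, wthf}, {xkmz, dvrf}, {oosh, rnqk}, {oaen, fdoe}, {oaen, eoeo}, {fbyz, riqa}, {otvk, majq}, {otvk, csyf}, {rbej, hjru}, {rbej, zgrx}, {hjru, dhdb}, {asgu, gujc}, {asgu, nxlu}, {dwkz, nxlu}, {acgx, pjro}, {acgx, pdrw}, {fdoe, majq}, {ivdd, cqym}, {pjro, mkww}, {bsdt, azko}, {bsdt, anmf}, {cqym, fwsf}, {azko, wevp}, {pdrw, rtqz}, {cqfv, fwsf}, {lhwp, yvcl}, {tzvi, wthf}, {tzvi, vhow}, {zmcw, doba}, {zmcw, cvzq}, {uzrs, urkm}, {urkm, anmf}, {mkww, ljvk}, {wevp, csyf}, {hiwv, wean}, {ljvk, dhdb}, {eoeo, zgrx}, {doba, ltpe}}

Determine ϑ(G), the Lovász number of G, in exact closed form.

73*cos(pi/73)/(cos(pi/73) + 1)

N(lsks) = {xuxg, hiwv}, |N(lsks)| = 2.
deg(tzvi) = 2; N(tzvi) = {wthf, vhow}.
N(rbej) = {hjru, zgrx}, |N(rbej)| = 2.
deg(fdoe) = 2; N(fdoe) = {oaen, majq}.
Every vertex has degree 2 (N=73); a single 73-cycle (edge-transitive).
Distinct eigenvalues (to 6 d.p.): [2.0, 1.992596, 1.97044, 1.933696, 1.882635, 1.817635, 1.739179, 1.647846, 1.544313, 1.429347, 1.303798, 1.168596, 1.024743, 0.873302, 0.715396, 0.552194, 0.384903, 0.214763, 0.043032, -0.129017, -0.300111, -0.468983, -0.634383, -0.795086, -0.949902, -1.097686, -1.237343, -1.367839, -1.488208, -1.597559, -1.695082, -1.780055, -1.85185, -1.909934, -1.953877, -1.983355, -1.998148].
−73·(-2*cos(pi/73)) / ((2)−(-2*cos(pi/73))) = 73*cos(pi/73)/(cos(pi/73) + 1) = ϑ(G).
Numerically 36.483095.
Lovász sandwich 36 ≤ 73*cos(pi/73)/(cos(pi/73) + 1) ≤ 37: both strict.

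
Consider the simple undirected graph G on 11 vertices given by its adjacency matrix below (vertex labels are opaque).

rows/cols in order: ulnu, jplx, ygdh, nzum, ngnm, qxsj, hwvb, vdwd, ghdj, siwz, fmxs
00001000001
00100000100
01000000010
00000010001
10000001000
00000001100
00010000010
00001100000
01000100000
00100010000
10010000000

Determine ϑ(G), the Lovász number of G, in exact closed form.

11*cos(pi/11)/(cos(pi/11) + 1)

Vertex nzum has 2 neighbors: hwvb, fmxs.
deg(qxsj) = 2; N(qxsj) = {vdwd, ghdj}.
N(ulnu) = {ngnm, fmxs}, |N(ulnu)| = 2.
N(ngnm) = {ulnu, vdwd}, |N(ngnm)| = 2.
11-vertex 2-regular graph: this is C_{11}, the 11-cycle.
spec(A) ≈ [2.0, 1.683, 0.831, -0.285, -1.31, -1.919] (distinct, 3 d.p.).
ϑ = −N·λ_min/(λ_max−λ_min) = −11·(-2*cos(pi/11))/(2−(-2*cos(pi/11))) = 11*cos(pi/11)/(cos(pi/11) + 1).
ϑ(G) ≈ 5.38630291.
α=5, χ(Ḡ)=6; ϑ=11*cos(pi/11)/(cos(pi/11) + 1) lies between (both strict).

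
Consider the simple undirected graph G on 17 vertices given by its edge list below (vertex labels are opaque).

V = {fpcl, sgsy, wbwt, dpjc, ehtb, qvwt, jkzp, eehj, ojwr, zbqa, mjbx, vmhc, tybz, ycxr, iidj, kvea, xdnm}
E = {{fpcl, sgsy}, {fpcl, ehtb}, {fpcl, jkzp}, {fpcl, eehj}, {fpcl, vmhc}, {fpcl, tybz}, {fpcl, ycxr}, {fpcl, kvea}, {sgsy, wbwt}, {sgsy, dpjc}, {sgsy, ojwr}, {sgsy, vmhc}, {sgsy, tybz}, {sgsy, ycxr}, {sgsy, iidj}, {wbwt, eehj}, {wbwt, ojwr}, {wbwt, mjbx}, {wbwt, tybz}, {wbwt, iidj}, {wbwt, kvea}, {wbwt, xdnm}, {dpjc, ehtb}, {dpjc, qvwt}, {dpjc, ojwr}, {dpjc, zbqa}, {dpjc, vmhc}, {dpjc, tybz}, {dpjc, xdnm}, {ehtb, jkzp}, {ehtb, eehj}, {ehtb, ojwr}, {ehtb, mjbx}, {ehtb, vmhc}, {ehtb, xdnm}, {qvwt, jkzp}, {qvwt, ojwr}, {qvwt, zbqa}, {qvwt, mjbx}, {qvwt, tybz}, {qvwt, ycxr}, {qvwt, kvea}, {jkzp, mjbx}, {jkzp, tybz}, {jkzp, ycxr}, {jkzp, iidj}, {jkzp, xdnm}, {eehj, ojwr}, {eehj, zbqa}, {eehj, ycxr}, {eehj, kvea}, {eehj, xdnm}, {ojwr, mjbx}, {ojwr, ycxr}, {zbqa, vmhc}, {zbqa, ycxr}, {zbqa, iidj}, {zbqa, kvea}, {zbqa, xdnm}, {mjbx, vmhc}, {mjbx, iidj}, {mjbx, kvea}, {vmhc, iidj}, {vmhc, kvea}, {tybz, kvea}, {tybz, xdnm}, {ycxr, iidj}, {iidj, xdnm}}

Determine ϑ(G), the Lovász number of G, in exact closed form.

deg(ehtb) = 8; N(ehtb) = {fpcl, dpjc, jkzp, eehj, ojwr, mjbx, vmhc, xdnm}.
N(zbqa) = {dpjc, qvwt, eehj, vmhc, ycxr, iidj, kvea, xdnm}, |N(zbqa)| = 8.
deg(dpjc) = 8; N(dpjc) = {sgsy, ehtb, qvwt, ojwr, zbqa, vmhc, tybz, xdnm}.
deg(vmhc) = 8; N(vmhc) = {fpcl, sgsy, dpjc, ehtb, zbqa, mjbx, iidj, kvea}.
8-regular, N=17; Paley(17): SR with (k,λ,μ)=(8,3,4).
spec(A) ≈ [8.0, 1.5616, -2.5616] (distinct, 4 d.p.).
ϑ = −N·λ_min/(λ_max−λ_min) = −17·(-sqrt(17)/2 - 1/2)/(8−(-sqrt(17)/2 - 1/2)) = sqrt(17).
ϑ(G) ≈ 4.1231.

sqrt(17)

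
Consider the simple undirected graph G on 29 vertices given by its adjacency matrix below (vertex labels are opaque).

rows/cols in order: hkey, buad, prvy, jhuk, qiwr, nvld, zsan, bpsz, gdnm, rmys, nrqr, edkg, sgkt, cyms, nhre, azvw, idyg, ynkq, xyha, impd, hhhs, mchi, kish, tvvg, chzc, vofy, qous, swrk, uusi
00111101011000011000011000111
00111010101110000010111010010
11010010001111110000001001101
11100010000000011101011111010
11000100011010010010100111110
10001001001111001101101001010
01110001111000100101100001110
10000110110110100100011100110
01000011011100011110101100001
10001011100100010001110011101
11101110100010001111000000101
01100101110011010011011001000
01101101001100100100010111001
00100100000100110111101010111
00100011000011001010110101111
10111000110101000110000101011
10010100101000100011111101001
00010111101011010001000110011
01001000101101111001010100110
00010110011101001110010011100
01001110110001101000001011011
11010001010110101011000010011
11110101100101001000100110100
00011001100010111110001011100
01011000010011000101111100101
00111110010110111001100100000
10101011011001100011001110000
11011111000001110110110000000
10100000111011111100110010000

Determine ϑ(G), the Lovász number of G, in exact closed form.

Vertex kish has 14 neighbors: hkey, buad, prvy, jhuk, nvld, bpsz, gdnm, edkg, cyms, idyg, hhhs, tvvg, chzc, qous.
N(hhhs) = {buad, qiwr, nvld, zsan, gdnm, rmys, cyms, nhre, idyg, kish, chzc, vofy, swrk, uusi}, |N(hhhs)| = 14.
N(hkey) = {prvy, jhuk, qiwr, nvld, bpsz, rmys, nrqr, azvw, idyg, mchi, kish, qous, swrk, uusi}, |N(hkey)| = 14.
Vertex chzc has 14 neighbors: buad, jhuk, qiwr, rmys, sgkt, cyms, ynkq, impd, hhhs, mchi, kish, tvvg, qous, uusi.
Regular of degree 14 on 29 vertices: SR(29,14,6,7) — a Paley graph.
The 3 distinct eigenvalues: [14.0, 2.19258, -3.19258].
With N=29: ϑ(G) = 29·(-(-sqrt(29)/2 - 1/2))/(14−(-sqrt(29)/2 - 1/2)) = sqrt(29).
ϑ(G) ≈ 5.3851648.

sqrt(29)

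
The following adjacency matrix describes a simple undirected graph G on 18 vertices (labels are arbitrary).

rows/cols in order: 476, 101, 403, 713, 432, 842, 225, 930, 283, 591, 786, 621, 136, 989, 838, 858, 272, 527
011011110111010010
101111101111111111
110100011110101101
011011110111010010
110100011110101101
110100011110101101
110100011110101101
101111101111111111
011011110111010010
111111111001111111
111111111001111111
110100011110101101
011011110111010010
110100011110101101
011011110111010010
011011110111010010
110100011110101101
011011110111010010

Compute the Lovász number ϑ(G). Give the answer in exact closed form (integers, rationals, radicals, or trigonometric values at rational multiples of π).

deg(930) = 16; N(930) = {476, 403, 713, 432, 842, 225, 283, 591, 786, 621, 136, 989, 838, 858, 272, 527}.
deg(101) = 16; N(101) = {476, 403, 713, 432, 842, 225, 283, 591, 786, 621, 136, 989, 838, 858, 272, 527}.
deg(842) = 11; N(842) = {476, 101, 713, 930, 283, 591, 786, 136, 838, 858, 527}.
N(858) = {101, 403, 432, 842, 225, 930, 591, 786, 621, 989, 272}, |N(858)| = 11.
Complete multipartite on [7, 7, 2, 2]: sandwich collapses at ϑ=7.
Numerically 7.00000.
Sandwich: α(G)=7 ≤ ϑ(G)=7 ≤ χ(Ḡ)=7 (collapsed).

7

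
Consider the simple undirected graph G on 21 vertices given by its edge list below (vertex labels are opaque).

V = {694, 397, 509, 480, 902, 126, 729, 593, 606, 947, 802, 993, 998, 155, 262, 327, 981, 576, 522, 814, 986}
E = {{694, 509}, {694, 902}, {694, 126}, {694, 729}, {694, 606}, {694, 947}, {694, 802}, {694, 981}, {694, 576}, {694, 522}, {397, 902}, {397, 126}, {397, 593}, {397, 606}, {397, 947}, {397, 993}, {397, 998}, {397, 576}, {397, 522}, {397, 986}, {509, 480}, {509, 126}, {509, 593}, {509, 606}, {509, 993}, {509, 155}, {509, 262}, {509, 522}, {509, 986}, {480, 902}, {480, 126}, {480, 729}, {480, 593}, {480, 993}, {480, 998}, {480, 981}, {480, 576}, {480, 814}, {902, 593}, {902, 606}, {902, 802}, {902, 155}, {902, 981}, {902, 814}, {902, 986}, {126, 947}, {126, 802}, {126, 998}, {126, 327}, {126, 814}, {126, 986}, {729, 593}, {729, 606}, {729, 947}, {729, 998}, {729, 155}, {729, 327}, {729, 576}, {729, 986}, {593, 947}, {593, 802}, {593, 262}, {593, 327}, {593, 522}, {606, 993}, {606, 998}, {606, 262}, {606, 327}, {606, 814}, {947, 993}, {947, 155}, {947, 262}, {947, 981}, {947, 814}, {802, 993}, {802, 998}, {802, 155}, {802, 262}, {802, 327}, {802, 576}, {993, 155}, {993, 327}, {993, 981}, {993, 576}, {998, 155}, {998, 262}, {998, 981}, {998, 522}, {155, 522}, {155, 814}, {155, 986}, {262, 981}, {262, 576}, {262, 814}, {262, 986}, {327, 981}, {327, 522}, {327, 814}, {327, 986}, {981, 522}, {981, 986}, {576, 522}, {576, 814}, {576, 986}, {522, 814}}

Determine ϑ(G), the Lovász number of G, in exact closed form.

N(155) = {509, 902, 729, 947, 802, 993, 998, 522, 814, 986}, |N(155)| = 10.
deg(998) = 10; N(998) = {397, 480, 126, 729, 606, 802, 155, 262, 981, 522}.
deg(986) = 10; N(986) = {397, 509, 902, 126, 729, 155, 262, 327, 981, 576}.
deg(694) = 10; N(694) = {509, 902, 126, 729, 606, 947, 802, 981, 576, 522}.
Every vertex has degree 10 (N=21); Kneser-type, 2-subsets of [7].
Distinct eigenvalues (to 4 d.p.): [10.0, 1.0, -4.0].
λ_max=10, λ_min=-4; ϑ = −21·λ_min/(λ_max−λ_min) = 6.
Numerically 6.000000000.

6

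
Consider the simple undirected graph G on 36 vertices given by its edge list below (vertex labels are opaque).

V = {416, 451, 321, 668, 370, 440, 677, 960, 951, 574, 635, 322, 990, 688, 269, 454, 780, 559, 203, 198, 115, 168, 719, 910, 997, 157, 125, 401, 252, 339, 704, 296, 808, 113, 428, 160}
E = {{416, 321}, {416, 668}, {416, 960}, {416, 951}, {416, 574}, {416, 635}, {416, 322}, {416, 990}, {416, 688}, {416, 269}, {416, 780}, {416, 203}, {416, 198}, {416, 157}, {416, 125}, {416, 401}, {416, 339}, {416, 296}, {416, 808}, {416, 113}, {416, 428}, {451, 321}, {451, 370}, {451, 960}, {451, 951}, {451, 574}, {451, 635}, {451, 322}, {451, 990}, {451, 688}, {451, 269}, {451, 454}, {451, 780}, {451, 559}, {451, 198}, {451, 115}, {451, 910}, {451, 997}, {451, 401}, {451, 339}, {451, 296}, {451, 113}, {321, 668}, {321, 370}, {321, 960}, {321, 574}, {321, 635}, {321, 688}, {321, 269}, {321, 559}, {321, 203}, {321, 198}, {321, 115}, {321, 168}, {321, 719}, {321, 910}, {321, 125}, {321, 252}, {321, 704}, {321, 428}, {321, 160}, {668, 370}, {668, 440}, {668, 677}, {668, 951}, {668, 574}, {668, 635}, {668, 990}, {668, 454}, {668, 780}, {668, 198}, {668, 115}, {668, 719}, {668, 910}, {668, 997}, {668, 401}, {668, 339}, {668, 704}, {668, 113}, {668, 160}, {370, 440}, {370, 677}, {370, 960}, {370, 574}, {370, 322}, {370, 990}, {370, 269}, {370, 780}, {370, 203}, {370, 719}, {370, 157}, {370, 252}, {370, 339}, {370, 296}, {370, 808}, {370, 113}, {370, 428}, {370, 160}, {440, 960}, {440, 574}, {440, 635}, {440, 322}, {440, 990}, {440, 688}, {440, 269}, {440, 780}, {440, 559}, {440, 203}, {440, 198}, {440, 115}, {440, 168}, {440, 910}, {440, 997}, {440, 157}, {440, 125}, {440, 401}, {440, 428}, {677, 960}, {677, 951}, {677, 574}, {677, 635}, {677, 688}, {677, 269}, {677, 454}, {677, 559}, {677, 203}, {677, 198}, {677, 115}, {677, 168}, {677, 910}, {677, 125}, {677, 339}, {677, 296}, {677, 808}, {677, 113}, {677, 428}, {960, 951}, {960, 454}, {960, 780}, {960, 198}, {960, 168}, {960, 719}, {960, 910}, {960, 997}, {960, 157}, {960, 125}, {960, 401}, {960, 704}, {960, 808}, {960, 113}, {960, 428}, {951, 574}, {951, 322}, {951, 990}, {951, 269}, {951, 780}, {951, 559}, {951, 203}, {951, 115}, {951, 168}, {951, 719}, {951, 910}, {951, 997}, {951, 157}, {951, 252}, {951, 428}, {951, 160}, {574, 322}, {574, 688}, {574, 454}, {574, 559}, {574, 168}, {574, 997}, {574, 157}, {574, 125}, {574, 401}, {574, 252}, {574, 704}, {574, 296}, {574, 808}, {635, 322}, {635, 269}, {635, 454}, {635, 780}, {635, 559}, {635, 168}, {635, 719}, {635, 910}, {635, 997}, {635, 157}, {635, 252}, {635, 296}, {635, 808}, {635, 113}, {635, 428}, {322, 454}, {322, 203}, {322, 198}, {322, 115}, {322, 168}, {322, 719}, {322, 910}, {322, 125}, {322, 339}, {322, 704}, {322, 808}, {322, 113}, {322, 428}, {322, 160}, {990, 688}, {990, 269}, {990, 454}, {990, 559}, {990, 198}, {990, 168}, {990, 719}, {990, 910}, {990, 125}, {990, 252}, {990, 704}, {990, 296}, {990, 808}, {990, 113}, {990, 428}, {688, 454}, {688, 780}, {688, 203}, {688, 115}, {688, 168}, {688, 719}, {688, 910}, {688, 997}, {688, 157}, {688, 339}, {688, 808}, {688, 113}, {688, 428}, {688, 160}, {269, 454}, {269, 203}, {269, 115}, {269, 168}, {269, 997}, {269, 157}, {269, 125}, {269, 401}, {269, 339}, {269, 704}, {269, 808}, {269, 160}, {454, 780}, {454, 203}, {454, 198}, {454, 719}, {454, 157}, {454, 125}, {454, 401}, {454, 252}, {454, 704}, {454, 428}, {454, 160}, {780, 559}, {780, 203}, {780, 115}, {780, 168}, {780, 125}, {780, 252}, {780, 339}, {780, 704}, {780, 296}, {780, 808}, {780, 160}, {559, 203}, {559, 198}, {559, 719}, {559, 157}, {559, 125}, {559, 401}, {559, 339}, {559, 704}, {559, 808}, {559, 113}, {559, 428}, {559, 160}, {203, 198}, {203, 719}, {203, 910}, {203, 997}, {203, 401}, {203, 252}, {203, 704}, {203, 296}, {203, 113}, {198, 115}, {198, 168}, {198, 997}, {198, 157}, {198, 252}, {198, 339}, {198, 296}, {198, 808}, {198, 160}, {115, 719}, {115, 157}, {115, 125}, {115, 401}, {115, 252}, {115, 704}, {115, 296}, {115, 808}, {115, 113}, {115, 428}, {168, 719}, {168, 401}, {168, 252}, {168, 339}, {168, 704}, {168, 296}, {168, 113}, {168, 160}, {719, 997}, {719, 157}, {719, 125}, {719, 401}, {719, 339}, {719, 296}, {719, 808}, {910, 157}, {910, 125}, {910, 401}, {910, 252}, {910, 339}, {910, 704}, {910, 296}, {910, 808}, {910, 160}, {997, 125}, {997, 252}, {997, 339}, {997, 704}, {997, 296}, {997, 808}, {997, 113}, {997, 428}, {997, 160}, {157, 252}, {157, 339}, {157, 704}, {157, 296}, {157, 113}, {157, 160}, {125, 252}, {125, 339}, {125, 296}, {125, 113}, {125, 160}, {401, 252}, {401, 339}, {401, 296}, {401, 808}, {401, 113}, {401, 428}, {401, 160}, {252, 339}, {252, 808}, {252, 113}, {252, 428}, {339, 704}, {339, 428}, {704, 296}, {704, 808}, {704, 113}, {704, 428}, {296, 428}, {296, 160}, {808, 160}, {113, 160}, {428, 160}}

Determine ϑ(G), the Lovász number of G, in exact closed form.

8

Vertex 951 has 21 neighbors: 416, 451, 668, 677, 960, 574, 322, 990, 269, 780, 559, 203, 115, 168, 719, 910, 997, 157, 252, 428, 160.
N(780) = {416, 451, 668, 370, 440, 960, 951, 635, 688, 454, 559, 203, 115, 168, 125, 252, 339, 704, 296, 808, 160}, |N(780)| = 21.
N(157) = {416, 370, 440, 960, 951, 574, 635, 688, 269, 454, 559, 198, 115, 719, 910, 252, 339, 704, 296, 113, 160}, |N(157)| = 21.
Vertex 668 has 21 neighbors: 416, 321, 370, 440, 677, 951, 574, 635, 990, 454, 780, 198, 115, 719, 910, 997, 401, 339, 704, 113, 160.
36-vertex 21-regular graph: this is K(9,2), the Kneser graph.
The 3 distinct eigenvalues: [21.0, 1.0, -6.0].
λ_max=21, λ_min=-6; ϑ = −36·λ_min/(λ_max−λ_min) = 8.
≈ 8.000000 (to 6 d.p.).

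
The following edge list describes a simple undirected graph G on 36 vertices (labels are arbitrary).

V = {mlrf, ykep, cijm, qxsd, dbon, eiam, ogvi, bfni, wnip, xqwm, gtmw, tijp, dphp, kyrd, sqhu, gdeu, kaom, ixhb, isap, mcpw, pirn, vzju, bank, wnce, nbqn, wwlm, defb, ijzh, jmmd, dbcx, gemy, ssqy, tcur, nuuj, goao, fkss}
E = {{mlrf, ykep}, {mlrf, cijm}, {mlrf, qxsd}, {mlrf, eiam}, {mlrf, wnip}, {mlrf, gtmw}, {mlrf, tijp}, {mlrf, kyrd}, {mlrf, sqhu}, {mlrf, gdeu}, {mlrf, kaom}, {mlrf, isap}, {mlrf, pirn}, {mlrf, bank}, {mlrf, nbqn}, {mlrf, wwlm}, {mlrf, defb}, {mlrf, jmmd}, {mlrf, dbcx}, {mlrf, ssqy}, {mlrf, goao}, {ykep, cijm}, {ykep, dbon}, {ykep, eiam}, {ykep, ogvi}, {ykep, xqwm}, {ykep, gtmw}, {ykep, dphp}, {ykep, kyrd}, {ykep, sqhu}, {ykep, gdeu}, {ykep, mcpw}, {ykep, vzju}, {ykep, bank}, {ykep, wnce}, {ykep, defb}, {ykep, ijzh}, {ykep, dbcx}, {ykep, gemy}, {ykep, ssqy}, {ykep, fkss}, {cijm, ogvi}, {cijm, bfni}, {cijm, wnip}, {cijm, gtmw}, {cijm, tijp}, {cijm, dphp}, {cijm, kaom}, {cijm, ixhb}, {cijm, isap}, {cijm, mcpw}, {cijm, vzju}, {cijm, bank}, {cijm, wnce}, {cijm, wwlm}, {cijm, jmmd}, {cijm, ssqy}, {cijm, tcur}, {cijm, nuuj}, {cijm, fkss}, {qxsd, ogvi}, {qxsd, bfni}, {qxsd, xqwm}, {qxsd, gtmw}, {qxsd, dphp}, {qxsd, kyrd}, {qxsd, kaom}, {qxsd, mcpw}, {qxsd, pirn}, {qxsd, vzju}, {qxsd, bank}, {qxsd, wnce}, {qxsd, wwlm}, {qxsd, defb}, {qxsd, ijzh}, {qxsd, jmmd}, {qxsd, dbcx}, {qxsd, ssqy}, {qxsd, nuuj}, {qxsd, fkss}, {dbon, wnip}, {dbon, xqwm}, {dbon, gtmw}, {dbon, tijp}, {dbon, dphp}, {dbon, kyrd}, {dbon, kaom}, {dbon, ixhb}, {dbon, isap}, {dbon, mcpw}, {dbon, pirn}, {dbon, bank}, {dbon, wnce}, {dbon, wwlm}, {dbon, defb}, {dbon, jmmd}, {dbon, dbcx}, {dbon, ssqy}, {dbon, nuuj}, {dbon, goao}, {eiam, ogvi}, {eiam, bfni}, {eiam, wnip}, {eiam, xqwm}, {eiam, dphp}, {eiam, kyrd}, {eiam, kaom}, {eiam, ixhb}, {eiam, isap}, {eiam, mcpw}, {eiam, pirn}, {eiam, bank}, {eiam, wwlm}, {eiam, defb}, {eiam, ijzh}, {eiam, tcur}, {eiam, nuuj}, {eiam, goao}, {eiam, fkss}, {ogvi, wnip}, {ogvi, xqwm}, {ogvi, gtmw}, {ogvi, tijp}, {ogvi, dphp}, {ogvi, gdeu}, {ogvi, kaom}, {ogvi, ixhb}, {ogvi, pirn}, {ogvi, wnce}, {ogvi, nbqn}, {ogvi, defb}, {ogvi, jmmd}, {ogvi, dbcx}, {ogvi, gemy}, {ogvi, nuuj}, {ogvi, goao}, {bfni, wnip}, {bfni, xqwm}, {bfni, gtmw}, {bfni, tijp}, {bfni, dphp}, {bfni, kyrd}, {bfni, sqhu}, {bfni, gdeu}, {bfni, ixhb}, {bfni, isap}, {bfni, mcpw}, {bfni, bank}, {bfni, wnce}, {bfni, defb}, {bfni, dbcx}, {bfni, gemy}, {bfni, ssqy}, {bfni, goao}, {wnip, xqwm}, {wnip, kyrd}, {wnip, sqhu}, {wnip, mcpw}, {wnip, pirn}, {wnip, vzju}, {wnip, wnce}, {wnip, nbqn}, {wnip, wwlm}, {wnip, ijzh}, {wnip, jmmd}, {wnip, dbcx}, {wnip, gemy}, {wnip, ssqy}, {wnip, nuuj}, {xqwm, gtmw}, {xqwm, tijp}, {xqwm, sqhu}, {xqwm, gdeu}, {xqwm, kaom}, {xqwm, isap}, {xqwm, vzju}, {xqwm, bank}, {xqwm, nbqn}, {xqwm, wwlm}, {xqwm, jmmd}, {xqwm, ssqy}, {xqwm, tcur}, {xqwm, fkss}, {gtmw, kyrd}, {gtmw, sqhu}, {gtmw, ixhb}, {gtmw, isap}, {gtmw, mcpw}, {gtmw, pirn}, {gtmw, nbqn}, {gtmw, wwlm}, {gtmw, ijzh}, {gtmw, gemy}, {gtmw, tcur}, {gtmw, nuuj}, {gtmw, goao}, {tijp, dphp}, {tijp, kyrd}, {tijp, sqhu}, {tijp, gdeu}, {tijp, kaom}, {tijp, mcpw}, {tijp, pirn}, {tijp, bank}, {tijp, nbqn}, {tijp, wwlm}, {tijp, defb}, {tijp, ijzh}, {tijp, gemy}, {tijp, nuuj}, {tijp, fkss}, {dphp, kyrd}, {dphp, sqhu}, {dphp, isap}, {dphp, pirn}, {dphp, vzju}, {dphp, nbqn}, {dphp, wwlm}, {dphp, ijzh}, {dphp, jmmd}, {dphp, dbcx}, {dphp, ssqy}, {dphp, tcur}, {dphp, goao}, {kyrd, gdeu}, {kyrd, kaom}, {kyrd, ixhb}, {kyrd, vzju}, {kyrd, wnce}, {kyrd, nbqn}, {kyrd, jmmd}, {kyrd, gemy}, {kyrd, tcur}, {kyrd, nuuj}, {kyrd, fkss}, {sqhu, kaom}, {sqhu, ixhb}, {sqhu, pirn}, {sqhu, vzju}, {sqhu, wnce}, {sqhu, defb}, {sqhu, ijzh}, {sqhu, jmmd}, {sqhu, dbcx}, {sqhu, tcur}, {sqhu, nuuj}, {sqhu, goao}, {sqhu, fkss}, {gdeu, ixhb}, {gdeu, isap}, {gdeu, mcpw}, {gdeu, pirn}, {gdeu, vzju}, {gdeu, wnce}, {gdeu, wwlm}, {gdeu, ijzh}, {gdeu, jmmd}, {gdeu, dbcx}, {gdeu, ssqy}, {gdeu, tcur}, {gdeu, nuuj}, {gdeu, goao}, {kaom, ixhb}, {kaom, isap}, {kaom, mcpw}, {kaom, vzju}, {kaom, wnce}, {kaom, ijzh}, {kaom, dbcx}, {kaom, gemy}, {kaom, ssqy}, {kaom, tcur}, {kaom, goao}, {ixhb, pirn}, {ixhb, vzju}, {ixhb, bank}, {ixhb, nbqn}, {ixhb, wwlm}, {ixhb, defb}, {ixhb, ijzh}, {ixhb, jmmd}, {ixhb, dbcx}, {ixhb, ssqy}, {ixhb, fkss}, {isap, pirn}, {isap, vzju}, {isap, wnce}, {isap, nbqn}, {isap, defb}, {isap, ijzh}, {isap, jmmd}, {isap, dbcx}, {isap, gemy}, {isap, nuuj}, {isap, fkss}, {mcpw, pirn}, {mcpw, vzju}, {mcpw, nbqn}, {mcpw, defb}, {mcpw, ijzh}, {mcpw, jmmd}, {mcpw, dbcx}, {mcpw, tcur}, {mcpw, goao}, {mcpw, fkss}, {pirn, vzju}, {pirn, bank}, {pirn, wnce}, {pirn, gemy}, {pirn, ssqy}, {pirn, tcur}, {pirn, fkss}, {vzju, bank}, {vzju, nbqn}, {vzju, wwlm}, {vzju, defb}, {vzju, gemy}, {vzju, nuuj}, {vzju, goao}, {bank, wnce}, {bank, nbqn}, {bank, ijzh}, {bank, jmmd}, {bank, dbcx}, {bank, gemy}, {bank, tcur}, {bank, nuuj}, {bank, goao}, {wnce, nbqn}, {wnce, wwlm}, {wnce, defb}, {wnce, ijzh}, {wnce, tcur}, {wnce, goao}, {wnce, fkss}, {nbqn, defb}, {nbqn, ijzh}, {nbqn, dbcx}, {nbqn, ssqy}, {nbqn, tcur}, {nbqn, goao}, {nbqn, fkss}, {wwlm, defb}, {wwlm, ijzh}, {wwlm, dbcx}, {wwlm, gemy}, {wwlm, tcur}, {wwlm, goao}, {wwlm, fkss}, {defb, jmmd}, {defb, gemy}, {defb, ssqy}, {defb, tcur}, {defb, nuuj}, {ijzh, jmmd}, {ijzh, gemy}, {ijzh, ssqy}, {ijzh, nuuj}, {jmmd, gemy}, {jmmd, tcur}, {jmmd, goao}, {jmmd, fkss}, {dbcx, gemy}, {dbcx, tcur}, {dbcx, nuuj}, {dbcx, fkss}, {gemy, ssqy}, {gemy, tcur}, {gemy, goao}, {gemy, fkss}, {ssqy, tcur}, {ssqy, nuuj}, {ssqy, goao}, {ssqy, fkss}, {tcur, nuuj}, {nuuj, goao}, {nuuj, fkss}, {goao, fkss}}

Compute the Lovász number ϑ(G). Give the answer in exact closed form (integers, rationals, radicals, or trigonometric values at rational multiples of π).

8

Vertex tcur has 21 neighbors: cijm, eiam, xqwm, gtmw, dphp, kyrd, sqhu, gdeu, kaom, mcpw, pirn, bank, wnce, nbqn, wwlm, defb, jmmd, dbcx, gemy, ssqy, nuuj.
deg(ixhb) = 21; N(ixhb) = {cijm, dbon, eiam, ogvi, bfni, gtmw, kyrd, sqhu, gdeu, kaom, pirn, vzju, bank, nbqn, wwlm, defb, ijzh, jmmd, dbcx, ssqy, fkss}.
N(tijp) = {mlrf, cijm, dbon, ogvi, bfni, xqwm, dphp, kyrd, sqhu, gdeu, kaom, mcpw, pirn, bank, nbqn, wwlm, defb, ijzh, gemy, nuuj, fkss}, |N(tijp)| = 21.
N(nuuj) = {cijm, qxsd, dbon, eiam, ogvi, wnip, gtmw, tijp, kyrd, sqhu, gdeu, isap, vzju, bank, defb, ijzh, dbcx, ssqy, tcur, goao, fkss}, |N(nuuj)| = 21.
deg(v) = 21 for all v (|V|=36); Kneser K(9,2) on C(9,2)=36 vertices.
Distinct eigenvalues (to 4 d.p.): [21.0, 1.0, -6.0].
Lovász: ϑ = −36(-6)/(21+-1*(-6)) = 8.
Numerically 8.0000.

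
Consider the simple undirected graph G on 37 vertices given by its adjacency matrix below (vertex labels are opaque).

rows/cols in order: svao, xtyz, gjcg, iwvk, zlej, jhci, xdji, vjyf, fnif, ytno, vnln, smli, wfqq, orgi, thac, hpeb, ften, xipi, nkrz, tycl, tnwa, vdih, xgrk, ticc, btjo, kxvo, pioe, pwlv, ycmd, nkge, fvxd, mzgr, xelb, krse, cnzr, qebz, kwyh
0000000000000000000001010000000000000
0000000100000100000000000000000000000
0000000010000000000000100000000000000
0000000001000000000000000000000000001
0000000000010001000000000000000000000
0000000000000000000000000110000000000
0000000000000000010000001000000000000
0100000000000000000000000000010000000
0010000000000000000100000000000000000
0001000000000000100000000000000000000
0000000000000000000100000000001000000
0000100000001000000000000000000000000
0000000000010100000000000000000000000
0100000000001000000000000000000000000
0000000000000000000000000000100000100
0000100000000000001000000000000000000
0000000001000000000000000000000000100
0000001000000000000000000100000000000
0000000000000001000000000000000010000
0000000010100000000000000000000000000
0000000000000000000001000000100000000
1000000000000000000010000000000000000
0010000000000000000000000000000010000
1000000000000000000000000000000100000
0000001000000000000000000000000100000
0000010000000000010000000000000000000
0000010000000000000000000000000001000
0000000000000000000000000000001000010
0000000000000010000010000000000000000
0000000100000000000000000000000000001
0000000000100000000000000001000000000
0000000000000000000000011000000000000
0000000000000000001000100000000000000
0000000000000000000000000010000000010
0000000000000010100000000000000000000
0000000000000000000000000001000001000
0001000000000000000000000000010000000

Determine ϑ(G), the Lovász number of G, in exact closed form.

N(ytno) = {iwvk, ften}, |N(ytno)| = 2.
deg(nkrz) = 2; N(nkrz) = {hpeb, xelb}.
deg(pioe) = 2; N(pioe) = {jhci, krse}.
deg(kxvo) = 2; N(kxvo) = {jhci, xipi}.
G on 37 vertices is 2-regular; connected 2-regular on 37 ⇒ C_{37}.
The 19 distinct eigenvalues: [2.0, 1.97123, 1.88575, 1.74603, 1.55607, 1.32135, 1.04861, 0.74571, 0.42136, 0.08488, -0.25404, -0.58565, -0.90041, -1.18927, -1.44391, -1.65702, -1.82246, -1.93547, -1.99279].
ϑ = −N·λ_min/(λ_max−λ_min) = −37·(-2*cos(pi/37))/(2−(-2*cos(pi/37))) = 37*cos(pi/37)/(cos(pi/37) + 1).
≈ 18.4666 (to 4 d.p.).
Sandwich: α(G)=18 ≤ ϑ(G)=37*cos(pi/37)/(cos(pi/37) + 1) ≤ χ(Ḡ)=19 (both strict).

37*cos(pi/37)/(cos(pi/37) + 1)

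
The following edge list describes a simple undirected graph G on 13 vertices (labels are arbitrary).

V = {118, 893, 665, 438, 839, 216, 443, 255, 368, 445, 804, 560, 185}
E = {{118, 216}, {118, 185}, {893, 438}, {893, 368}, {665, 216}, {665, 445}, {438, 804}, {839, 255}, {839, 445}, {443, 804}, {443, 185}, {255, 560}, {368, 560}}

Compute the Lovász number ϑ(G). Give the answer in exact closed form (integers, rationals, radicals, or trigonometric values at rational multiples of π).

13*cos(pi/13)/(cos(pi/13) + 1)

Vertex 560 has 2 neighbors: 255, 368.
deg(445) = 2; N(445) = {665, 839}.
deg(893) = 2; N(893) = {438, 368}.
deg(368) = 2; N(368) = {893, 560}.
13-vertex 2-regular graph: connected 2-regular on 13 ⇒ C_{13}.
spec(A) ≈ [2.0, 1.77091, 1.13613, 0.24107, -0.70921, -1.49702, -1.94188] (distinct, 5 d.p.).
Lovász (edge-transitive): ϑ = −13·(-2*cos(pi/13))/((2)−(-2*cos(pi/13))) = 13*cos(pi/13)/(cos(pi/13) + 1).
≈ 6.40417 (to 5 d.p.).
α=6, χ(Ḡ)=7; ϑ=13*cos(pi/13)/(cos(pi/13) + 1) lies between (both strict).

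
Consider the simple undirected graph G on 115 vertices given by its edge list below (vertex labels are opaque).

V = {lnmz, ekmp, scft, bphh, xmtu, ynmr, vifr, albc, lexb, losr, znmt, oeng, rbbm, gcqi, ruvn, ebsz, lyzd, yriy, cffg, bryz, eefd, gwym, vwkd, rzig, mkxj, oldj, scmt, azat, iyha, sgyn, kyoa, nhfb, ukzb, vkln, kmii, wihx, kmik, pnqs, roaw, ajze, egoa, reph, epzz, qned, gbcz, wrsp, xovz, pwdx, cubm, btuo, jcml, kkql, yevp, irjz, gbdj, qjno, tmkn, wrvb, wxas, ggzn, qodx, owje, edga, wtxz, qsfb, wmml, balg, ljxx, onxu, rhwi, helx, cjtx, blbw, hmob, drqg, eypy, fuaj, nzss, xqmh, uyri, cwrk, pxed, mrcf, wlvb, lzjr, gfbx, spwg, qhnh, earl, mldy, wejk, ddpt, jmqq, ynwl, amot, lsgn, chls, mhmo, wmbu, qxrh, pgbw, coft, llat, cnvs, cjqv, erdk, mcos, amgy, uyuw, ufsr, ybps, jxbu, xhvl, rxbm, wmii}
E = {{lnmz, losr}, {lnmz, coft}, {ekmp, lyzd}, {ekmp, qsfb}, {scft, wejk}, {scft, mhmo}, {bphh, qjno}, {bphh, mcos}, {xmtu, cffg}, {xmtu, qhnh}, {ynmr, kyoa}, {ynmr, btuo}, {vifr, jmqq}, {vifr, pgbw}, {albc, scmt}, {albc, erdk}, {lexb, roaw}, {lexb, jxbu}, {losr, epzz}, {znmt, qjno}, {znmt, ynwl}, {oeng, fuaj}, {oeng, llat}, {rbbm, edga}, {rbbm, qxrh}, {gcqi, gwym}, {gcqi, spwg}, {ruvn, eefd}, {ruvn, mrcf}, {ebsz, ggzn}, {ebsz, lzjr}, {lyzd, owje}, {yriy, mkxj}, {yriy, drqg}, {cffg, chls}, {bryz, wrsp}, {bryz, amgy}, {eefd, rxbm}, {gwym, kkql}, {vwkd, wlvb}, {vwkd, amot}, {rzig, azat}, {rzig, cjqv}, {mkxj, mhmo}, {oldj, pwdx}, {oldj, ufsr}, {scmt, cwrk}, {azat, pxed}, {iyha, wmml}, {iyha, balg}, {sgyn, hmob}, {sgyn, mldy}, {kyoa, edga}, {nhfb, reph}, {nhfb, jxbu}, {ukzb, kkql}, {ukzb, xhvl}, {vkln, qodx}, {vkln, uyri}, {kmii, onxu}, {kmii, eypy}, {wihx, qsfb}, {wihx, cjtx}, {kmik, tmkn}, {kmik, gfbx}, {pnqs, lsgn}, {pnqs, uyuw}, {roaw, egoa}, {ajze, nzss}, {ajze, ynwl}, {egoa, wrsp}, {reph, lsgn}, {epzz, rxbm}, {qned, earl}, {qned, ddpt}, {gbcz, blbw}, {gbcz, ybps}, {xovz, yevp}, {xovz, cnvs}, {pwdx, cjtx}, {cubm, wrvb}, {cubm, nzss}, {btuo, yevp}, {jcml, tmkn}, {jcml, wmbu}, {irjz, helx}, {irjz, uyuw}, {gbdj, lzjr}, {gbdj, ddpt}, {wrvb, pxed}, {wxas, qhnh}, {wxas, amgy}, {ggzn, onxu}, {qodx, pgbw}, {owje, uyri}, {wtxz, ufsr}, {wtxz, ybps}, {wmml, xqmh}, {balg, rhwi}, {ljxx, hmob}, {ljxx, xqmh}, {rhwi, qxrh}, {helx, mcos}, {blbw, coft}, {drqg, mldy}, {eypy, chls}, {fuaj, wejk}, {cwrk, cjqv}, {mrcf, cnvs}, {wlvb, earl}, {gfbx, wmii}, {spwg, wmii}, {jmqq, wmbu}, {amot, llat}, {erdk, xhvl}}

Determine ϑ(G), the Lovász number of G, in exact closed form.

Vertex chls has 2 neighbors: cffg, eypy.
N(roaw) = {lexb, egoa}, |N(roaw)| = 2.
Vertex oeng has 2 neighbors: fuaj, llat.
N(lsgn) = {pnqs, reph}, |N(lsgn)| = 2.
G on 115 vertices is 2-regular; the odd cycle C_{115}.
spec(A) ≈ [2.0, 1.997, 1.9881, 1.9732, 1.9524, 1.9258, 1.8935, 1.8555, 1.812, 1.763, 1.7088, 1.6495, 1.5853, 1.5164, 1.4429, 1.3651, 1.2832, 1.1976, 1.1083, 1.0157, 0.9201, 0.8218, 0.721, 0.618, 0.5132, 0.4069, 0.2994, 0.1909, 0.0819, -0.0273, -0.1365, -0.2452, -0.3533, -0.4602, -0.5658, -0.6698, -0.7717, -0.8713, -0.9683, -1.0624, -1.1534, -1.2409, -1.3247, -1.4045, -1.4802, -1.5514, -1.618, -1.6798, -1.7366, -1.7882, -1.8344, -1.8752, -1.9104, -1.9399, -1.9635, -1.9814, -1.9933, -1.9993] (distinct, 4 d.p.).
λ_max=2, λ_min=-2*cos(pi/115); ϑ = −115·λ_min/(λ_max−λ_min) = 115*cos(pi/115)/(cos(pi/115) + 1).
Numerically 57.4893.
Sandwich: α(G)=57 ≤ ϑ(G)=115*cos(pi/115)/(cos(pi/115) + 1) ≤ χ(Ḡ)=58 (both strict).

115*cos(pi/115)/(cos(pi/115) + 1)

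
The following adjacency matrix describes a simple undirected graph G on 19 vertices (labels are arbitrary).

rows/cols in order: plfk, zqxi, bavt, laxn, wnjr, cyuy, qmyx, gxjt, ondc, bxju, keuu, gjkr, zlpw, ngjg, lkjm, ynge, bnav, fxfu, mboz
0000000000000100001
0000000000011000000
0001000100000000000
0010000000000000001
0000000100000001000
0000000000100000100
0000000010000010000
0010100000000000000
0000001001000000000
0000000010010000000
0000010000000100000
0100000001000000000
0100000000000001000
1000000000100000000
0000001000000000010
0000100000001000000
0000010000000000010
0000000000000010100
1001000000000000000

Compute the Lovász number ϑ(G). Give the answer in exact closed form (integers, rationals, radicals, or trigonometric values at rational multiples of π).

19*cos(pi/19)/(cos(pi/19) + 1)

Vertex bavt has 2 neighbors: laxn, gxjt.
N(mboz) = {plfk, laxn}, |N(mboz)| = 2.
N(fxfu) = {lkjm, bnav}, |N(fxfu)| = 2.
Vertex bnav has 2 neighbors: cyuy, fxfu.
Every vertex has degree 2 (N=19); a single 19-cycle (edge-transitive).
A has 10 distinct eigenvalues ≈ [2.0, 1.892, 1.578, 1.094, 0.491, -0.165, -0.803, -1.355, -1.759, -1.973].
−19·(-2*cos(pi/19)) / ((2)−(-2*cos(pi/19))) = 19*cos(pi/19)/(cos(pi/19) + 1) = ϑ(G).
ϑ(G) ≈ 9.4347714.
Check 9 ≤ 19*cos(pi/19)/(cos(pi/19) + 1) ≤ 10: both strict.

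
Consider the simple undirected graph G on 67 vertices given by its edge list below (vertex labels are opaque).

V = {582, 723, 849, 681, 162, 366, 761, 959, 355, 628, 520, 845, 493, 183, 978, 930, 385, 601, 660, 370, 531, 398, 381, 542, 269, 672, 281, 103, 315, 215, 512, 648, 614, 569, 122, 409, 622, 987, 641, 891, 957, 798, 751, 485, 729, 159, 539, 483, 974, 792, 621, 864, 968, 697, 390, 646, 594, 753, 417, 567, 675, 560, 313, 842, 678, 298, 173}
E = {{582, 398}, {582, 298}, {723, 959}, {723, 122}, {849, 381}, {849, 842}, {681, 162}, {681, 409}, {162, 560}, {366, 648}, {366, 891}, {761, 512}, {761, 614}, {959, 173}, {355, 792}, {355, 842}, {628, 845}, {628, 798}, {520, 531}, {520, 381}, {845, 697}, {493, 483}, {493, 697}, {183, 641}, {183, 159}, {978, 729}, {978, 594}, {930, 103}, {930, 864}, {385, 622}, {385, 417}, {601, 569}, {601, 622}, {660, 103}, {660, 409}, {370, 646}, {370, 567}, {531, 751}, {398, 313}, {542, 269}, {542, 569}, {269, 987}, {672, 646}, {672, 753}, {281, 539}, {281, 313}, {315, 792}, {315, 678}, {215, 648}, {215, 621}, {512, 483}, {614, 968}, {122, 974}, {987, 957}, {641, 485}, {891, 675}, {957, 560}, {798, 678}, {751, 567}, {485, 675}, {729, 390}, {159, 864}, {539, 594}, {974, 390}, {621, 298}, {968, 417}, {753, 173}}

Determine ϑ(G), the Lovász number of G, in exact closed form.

deg(798) = 2; N(798) = {628, 678}.
deg(864) = 2; N(864) = {930, 159}.
deg(678) = 2; N(678) = {315, 798}.
N(162) = {681, 560}, |N(162)| = 2.
2-regular, N=67; this is C_{67}, the 67-cycle.
A has 34 distinct eigenvalues ≈ [2.0, 1.991212, 1.964925, 1.92137, 1.860931, 1.784137, 1.691664, 1.584325, 1.463063, 1.328943, 1.183144, 1.026948, 0.861727, 0.688934, 0.510086, 0.326755, 0.140552, -0.046885, -0.233911, -0.418881, -0.600169, -0.776184, -0.945377, -1.106262, -1.257426, -1.397539, -1.52537, -1.639797, -1.739813, -1.824539, -1.893231, -1.945286, -1.980245, -1.997802].
Lovász: ϑ = −67(-2*cos(pi/67))/(2+-(-1)*2*cos(pi/67)) = 67*cos(pi/67)/(cos(pi/67) + 1).
≈ 33.48158 (to 5 d.p.).
33 ≤ 67*cos(pi/67)/(cos(pi/67) + 1) ≤ 34: both strict.

67*cos(pi/67)/(cos(pi/67) + 1)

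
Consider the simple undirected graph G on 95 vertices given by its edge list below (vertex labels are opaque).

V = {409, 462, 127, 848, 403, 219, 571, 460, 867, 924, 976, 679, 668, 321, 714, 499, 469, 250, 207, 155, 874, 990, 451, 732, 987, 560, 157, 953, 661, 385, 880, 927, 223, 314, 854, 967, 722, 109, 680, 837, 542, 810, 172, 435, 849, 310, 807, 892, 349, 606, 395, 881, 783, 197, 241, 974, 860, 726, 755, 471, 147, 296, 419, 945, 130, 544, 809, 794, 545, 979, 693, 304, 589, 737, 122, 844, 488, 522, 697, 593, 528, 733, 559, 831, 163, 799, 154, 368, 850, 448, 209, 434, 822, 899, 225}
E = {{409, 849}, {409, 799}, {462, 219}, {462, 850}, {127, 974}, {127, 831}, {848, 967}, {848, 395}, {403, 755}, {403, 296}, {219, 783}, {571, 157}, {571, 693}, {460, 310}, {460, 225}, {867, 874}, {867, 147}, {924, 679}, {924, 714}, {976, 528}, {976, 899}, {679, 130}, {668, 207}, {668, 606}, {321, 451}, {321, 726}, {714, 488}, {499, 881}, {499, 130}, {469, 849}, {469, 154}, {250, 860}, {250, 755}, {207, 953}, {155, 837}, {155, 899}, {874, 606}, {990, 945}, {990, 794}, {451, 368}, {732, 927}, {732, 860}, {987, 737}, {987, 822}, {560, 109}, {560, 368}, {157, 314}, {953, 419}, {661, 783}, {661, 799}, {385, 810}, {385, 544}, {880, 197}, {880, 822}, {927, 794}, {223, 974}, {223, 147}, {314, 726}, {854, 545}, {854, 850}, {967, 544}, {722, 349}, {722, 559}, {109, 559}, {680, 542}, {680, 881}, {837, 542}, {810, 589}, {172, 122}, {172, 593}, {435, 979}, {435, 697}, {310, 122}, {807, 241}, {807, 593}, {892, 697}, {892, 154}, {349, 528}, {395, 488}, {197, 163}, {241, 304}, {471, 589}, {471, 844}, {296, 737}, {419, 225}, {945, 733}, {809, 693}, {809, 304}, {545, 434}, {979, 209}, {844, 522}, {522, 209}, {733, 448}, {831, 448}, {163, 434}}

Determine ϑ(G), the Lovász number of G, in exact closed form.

Vertex 589 has 2 neighbors: 810, 471.
Vertex 310 has 2 neighbors: 460, 122.
N(850) = {462, 854}, |N(850)| = 2.
deg(528) = 2; N(528) = {976, 349}.
Regular of degree 2 on 95 vertices: connected 2-regular on 95 ⇒ C_{95}.
spec(A) ≈ [2.0, 1.9956, 1.9825, 1.9608, 1.9304, 1.8916, 1.8446, 1.7895, 1.7265, 1.656, 1.5783, 1.4936, 1.4025, 1.3052, 1.2022, 1.0939, 0.9808, 0.8635, 0.7424, 0.618, 0.491, 0.3618, 0.231, 0.0992, -0.0331, -0.1652, -0.2965, -0.4266, -0.5548, -0.6806, -0.8034, -0.9227, -1.0379, -1.1487, -1.2544, -1.3546, -1.4489, -1.5368, -1.618, -1.6922, -1.7589, -1.818, -1.8691, -1.9121, -1.9467, -1.9727, -1.9902, -1.9989] (distinct, 4 d.p.).
Lovász: ϑ = −95(-2*cos(pi/95))/(2+-(-1)*2*cos(pi/95)) = 95*cos(pi/95)/(cos(pi/95) + 1).
= 47.4870… (decimal).
47 ≤ 95*cos(pi/95)/(cos(pi/95) + 1) ≤ 48: both strict.

95*cos(pi/95)/(cos(pi/95) + 1)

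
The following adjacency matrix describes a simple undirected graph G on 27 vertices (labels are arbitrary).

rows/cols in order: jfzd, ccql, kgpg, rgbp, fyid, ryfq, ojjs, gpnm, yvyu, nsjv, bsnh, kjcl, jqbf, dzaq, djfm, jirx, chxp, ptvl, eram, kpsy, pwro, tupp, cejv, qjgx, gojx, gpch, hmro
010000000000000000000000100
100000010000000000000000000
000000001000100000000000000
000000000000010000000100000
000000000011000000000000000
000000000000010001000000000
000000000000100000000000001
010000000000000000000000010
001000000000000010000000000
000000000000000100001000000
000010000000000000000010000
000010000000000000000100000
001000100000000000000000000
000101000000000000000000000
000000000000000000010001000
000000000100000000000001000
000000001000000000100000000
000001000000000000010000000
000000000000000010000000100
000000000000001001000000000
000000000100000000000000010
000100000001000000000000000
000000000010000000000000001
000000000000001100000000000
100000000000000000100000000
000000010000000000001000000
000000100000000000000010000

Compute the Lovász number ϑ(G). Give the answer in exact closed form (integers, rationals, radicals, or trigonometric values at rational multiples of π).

N(qjgx) = {djfm, jirx}, |N(qjgx)| = 2.
N(jirx) = {nsjv, qjgx}, |N(jirx)| = 2.
deg(kjcl) = 2; N(kjcl) = {fyid, tupp}.
N(ryfq) = {dzaq, ptvl}, |N(ryfq)| = 2.
deg(v) = 2 for all v (|V|=27); the odd cycle C_{27}.
The 14 distinct eigenvalues: [2.0, 1.9461, 1.7873, 1.5321, 1.1943, 0.7922, 0.3473, -0.1163, -0.5736, -1.0, -1.3725, -1.671, -1.8794, -1.9865].
ϑ = −N·λ_min/(λ_max−λ_min) = −27·(-2*cos(pi/27))/(2−(-2*cos(pi/27))) = 27*cos(pi/27)/(cos(pi/27) + 1).
ϑ(G) ≈ 13.45420409.
α=13, χ(Ḡ)=14; ϑ=27*cos(pi/27)/(cos(pi/27) + 1) lies between (both strict).

27*cos(pi/27)/(cos(pi/27) + 1)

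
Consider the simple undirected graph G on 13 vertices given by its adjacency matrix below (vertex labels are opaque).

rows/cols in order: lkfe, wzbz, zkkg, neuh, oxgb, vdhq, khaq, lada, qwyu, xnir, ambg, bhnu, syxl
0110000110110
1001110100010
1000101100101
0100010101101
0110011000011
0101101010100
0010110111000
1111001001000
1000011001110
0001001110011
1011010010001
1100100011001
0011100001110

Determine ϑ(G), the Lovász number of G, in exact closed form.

sqrt(13)

N(syxl) = {zkkg, neuh, oxgb, xnir, ambg, bhnu}, |N(syxl)| = 6.
Vertex neuh has 6 neighbors: wzbz, vdhq, lada, xnir, ambg, syxl.
Vertex bhnu has 6 neighbors: lkfe, wzbz, oxgb, qwyu, xnir, syxl.
N(lada) = {lkfe, wzbz, zkkg, neuh, khaq, xnir}, |N(lada)| = 6.
13-vertex 6-regular graph: SR(13,6,2,3) — a Paley graph.
Distinct eigenvalues (to 4 d.p.): [6.0, 1.3028, -2.3028].
With N=13: ϑ(G) = 13·(-(-sqrt(13)/2 - 1/2))/(6−(-sqrt(13)/2 - 1/2)) = sqrt(13).
= 3.6056… (decimal).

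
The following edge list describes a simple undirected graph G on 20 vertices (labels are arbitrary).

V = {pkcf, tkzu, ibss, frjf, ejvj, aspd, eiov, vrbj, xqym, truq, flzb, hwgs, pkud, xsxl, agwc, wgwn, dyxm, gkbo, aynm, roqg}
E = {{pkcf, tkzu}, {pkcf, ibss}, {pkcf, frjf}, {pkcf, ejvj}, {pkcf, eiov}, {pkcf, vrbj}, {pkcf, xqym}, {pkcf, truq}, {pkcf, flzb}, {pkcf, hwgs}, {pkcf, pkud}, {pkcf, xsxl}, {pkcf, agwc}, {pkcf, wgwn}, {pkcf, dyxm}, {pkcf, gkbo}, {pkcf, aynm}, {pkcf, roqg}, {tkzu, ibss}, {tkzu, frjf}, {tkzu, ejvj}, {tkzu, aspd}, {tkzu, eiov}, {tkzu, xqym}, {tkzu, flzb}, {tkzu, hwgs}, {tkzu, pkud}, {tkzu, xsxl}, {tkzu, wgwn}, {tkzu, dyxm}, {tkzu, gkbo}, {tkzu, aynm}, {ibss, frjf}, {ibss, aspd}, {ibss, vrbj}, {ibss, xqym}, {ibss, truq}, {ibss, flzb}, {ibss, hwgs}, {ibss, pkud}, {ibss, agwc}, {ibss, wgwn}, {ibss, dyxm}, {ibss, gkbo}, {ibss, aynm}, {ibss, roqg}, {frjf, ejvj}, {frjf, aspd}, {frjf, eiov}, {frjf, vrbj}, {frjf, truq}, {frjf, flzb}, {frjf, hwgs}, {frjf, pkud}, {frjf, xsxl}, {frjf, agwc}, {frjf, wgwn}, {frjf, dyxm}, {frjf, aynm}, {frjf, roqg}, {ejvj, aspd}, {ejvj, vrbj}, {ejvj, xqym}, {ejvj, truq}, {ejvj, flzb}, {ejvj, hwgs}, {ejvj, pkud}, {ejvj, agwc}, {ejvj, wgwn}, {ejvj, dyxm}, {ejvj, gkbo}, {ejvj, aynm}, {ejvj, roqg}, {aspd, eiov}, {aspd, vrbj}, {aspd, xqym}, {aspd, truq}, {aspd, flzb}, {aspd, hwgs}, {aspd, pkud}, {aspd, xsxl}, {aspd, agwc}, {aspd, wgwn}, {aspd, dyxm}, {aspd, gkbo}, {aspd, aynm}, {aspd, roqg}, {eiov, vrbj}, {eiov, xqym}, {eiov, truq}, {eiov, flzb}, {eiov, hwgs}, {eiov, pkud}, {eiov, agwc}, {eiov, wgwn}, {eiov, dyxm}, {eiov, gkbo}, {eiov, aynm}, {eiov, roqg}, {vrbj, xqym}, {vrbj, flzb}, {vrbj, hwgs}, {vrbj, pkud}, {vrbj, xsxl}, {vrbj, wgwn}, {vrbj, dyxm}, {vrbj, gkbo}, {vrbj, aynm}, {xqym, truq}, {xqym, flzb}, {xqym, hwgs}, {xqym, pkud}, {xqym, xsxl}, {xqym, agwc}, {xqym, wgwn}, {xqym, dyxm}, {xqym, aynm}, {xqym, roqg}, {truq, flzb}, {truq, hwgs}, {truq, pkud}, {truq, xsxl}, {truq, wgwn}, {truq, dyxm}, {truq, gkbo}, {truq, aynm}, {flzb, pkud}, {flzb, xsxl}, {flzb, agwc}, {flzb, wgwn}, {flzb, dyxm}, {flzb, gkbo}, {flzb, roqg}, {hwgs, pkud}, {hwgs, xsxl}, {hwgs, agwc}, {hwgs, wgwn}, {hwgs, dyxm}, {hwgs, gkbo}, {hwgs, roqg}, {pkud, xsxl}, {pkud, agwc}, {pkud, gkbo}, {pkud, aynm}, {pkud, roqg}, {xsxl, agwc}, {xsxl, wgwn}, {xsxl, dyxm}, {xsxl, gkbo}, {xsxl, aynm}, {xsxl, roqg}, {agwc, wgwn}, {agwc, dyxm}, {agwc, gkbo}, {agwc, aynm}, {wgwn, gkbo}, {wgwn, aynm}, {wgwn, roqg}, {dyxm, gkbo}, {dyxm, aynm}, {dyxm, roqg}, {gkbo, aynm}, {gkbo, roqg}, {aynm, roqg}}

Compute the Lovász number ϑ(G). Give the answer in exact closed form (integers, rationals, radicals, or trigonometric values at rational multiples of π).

Vertex pkud has 17 neighbors: pkcf, tkzu, ibss, frjf, ejvj, aspd, eiov, vrbj, xqym, truq, flzb, hwgs, xsxl, agwc, gkbo, aynm, roqg.
deg(truq) = 15; N(truq) = {pkcf, ibss, frjf, ejvj, aspd, eiov, xqym, flzb, hwgs, pkud, xsxl, wgwn, dyxm, gkbo, aynm}.
Vertex dyxm has 17 neighbors: pkcf, tkzu, ibss, frjf, ejvj, aspd, eiov, vrbj, xqym, truq, flzb, hwgs, xsxl, agwc, gkbo, aynm, roqg.
N(frjf) = {pkcf, tkzu, ibss, ejvj, aspd, eiov, vrbj, truq, flzb, hwgs, pkud, xsxl, agwc, wgwn, dyxm, aynm, roqg}, |N(frjf)| = 17.
Complete multipartite on [5, 4, 3, 3, 3, 2]: sandwich collapses at ϑ=5.
ϑ(G) ≈ 5.00000000.
Sandwich: α(G)=5 ≤ ϑ(G)=5 ≤ χ(Ḡ)=5 (collapsed).

5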